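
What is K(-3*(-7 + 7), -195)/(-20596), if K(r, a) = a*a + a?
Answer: -18915/10298 ≈ -1.8368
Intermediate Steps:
K(r, a) = a + a² (K(r, a) = a² + a = a + a²)
K(-3*(-7 + 7), -195)/(-20596) = -195*(1 - 195)/(-20596) = -195*(-194)*(-1/20596) = 37830*(-1/20596) = -18915/10298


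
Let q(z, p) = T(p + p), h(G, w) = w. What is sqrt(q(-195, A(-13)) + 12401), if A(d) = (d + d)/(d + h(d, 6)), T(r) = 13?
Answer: sqrt(12414) ≈ 111.42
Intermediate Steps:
A(d) = 2*d/(6 + d) (A(d) = (d + d)/(d + 6) = (2*d)/(6 + d) = 2*d/(6 + d))
q(z, p) = 13
sqrt(q(-195, A(-13)) + 12401) = sqrt(13 + 12401) = sqrt(12414)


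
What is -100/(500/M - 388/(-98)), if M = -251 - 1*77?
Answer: -401800/9783 ≈ -41.071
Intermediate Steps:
M = -328 (M = -251 - 77 = -328)
-100/(500/M - 388/(-98)) = -100/(500/(-328) - 388/(-98)) = -100/(500*(-1/328) - 388*(-1/98)) = -100/(-125/82 + 194/49) = -100/9783/4018 = -100*4018/9783 = -401800/9783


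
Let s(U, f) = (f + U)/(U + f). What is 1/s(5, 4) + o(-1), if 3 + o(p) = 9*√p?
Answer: -2 + 9*I ≈ -2.0 + 9.0*I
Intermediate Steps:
s(U, f) = 1 (s(U, f) = (U + f)/(U + f) = 1)
o(p) = -3 + 9*√p
1/s(5, 4) + o(-1) = 1/1 + (-3 + 9*√(-1)) = 1 + (-3 + 9*I) = -2 + 9*I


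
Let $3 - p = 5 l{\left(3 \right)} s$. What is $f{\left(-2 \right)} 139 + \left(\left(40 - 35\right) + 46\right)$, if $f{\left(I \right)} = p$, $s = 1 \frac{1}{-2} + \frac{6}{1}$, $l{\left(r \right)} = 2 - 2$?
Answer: $468$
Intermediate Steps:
$l{\left(r \right)} = 0$
$s = \frac{11}{2}$ ($s = 1 \left(- \frac{1}{2}\right) + 6 \cdot 1 = - \frac{1}{2} + 6 = \frac{11}{2} \approx 5.5$)
$p = 3$ ($p = 3 - 5 \cdot 0 \cdot \frac{11}{2} = 3 - 0 \cdot \frac{11}{2} = 3 - 0 = 3 + 0 = 3$)
$f{\left(I \right)} = 3$
$f{\left(-2 \right)} 139 + \left(\left(40 - 35\right) + 46\right) = 3 \cdot 139 + \left(\left(40 - 35\right) + 46\right) = 417 + \left(5 + 46\right) = 417 + 51 = 468$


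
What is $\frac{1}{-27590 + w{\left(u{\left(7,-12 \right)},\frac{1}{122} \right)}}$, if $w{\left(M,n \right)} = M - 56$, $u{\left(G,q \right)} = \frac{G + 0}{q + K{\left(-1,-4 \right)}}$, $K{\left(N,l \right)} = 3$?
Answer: $- \frac{9}{248821} \approx -3.6171 \cdot 10^{-5}$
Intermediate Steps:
$u{\left(G,q \right)} = \frac{G}{3 + q}$ ($u{\left(G,q \right)} = \frac{G + 0}{q + 3} = \frac{G}{3 + q}$)
$w{\left(M,n \right)} = -56 + M$ ($w{\left(M,n \right)} = M - 56 = -56 + M$)
$\frac{1}{-27590 + w{\left(u{\left(7,-12 \right)},\frac{1}{122} \right)}} = \frac{1}{-27590 - \left(56 - \frac{7}{3 - 12}\right)} = \frac{1}{-27590 - \left(56 - \frac{7}{-9}\right)} = \frac{1}{-27590 + \left(-56 + 7 \left(- \frac{1}{9}\right)\right)} = \frac{1}{-27590 - \frac{511}{9}} = \frac{1}{- \frac{248821}{9}} = - \frac{9}{248821}$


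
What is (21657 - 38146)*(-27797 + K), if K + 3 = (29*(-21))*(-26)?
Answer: 197307374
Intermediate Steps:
K = 15831 (K = -3 + (29*(-21))*(-26) = -3 - 609*(-26) = -3 + 15834 = 15831)
(21657 - 38146)*(-27797 + K) = (21657 - 38146)*(-27797 + 15831) = -16489*(-11966) = 197307374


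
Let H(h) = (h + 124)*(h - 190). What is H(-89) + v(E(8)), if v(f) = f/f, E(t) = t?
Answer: -9764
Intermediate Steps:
v(f) = 1
H(h) = (-190 + h)*(124 + h) (H(h) = (124 + h)*(-190 + h) = (-190 + h)*(124 + h))
H(-89) + v(E(8)) = (-23560 + (-89)**2 - 66*(-89)) + 1 = (-23560 + 7921 + 5874) + 1 = -9765 + 1 = -9764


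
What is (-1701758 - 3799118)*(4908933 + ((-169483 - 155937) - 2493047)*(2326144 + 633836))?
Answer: 45891613848011052852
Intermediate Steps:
(-1701758 - 3799118)*(4908933 + ((-169483 - 155937) - 2493047)*(2326144 + 633836)) = -5500876*(4908933 + (-325420 - 2493047)*2959980) = -5500876*(4908933 - 2818467*2959980) = -5500876*(4908933 - 8342605950660) = -5500876*(-8342601041727) = 45891613848011052852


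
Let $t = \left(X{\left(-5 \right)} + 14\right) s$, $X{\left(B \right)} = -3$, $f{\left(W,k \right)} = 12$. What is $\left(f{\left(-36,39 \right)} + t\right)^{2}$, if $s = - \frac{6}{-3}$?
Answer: $1156$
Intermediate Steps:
$s = 2$ ($s = \left(-6\right) \left(- \frac{1}{3}\right) = 2$)
$t = 22$ ($t = \left(-3 + 14\right) 2 = 11 \cdot 2 = 22$)
$\left(f{\left(-36,39 \right)} + t\right)^{2} = \left(12 + 22\right)^{2} = 34^{2} = 1156$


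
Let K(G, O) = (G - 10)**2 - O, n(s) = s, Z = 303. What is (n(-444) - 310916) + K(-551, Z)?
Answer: 3058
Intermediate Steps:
K(G, O) = (-10 + G)**2 - O
(n(-444) - 310916) + K(-551, Z) = (-444 - 310916) + ((-10 - 551)**2 - 1*303) = -311360 + ((-561)**2 - 303) = -311360 + (314721 - 303) = -311360 + 314418 = 3058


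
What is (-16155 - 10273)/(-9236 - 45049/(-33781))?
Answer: 892764268/311956267 ≈ 2.8618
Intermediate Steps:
(-16155 - 10273)/(-9236 - 45049/(-33781)) = -26428/(-9236 - 45049*(-1/33781)) = -26428/(-9236 + 45049/33781) = -26428/(-311956267/33781) = -26428*(-33781/311956267) = 892764268/311956267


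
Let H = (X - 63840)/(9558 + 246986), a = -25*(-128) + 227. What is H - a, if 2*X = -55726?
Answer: -879267991/256544 ≈ -3427.4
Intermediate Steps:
X = -27863 (X = (1/2)*(-55726) = -27863)
a = 3427 (a = 3200 + 227 = 3427)
H = -91703/256544 (H = (-27863 - 63840)/(9558 + 246986) = -91703/256544 ≈ -0.35746)
H - a = -91703/256544 - 1*3427 = -91703/256544 - 3427 = -879267991/256544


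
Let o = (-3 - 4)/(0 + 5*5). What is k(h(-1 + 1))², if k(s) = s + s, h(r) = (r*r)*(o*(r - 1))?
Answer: 0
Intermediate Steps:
o = -7/25 (o = -7/(0 + 25) = -7/25 ≈ -0.28000)
h(r) = r²*(7/25 - 7*r/25) (h(r) = (r*r)*(-7*(r - 1)/25) = r²*(-7*(-1 + r)/25) = r²*(7/25 - 7*r/25))
k(s) = 2*s
k(h(-1 + 1))² = (2*(7*(-1 + 1)²*(1 - (-1 + 1))/25))² = (2*((7/25)*0²*(1 - 1*0)))² = (2*((7/25)*0*(1 + 0)))² = (2*((7/25)*0*1))² = (2*0)² = 0² = 0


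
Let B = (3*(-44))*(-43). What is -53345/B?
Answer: -53345/5676 ≈ -9.3983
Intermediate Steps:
B = 5676 (B = -132*(-43) = 5676)
-53345/B = -53345/5676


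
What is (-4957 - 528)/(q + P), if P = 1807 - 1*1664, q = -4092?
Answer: 5485/3949 ≈ 1.3890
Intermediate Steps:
P = 143 (P = 1807 - 1664 = 143)
(-4957 - 528)/(q + P) = (-4957 - 528)/(-4092 + 143) = -5485/(-3949) = -5485*(-1/3949) = 5485/3949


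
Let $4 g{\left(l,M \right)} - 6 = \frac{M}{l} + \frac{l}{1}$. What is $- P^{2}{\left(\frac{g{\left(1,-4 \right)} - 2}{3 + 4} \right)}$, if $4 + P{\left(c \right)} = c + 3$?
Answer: $- \frac{1089}{784} \approx -1.389$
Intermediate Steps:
$g{\left(l,M \right)} = \frac{3}{2} + \frac{l}{4} + \frac{M}{4 l}$ ($g{\left(l,M \right)} = \frac{3}{2} + \frac{\frac{M}{l} + \frac{l}{1}}{4} = \frac{3}{2} + \frac{\frac{M}{l} + l 1}{4} = \frac{3}{2} + \frac{\frac{M}{l} + l}{4} = \frac{3}{2} + \frac{l + \frac{M}{l}}{4} = \frac{3}{2} + \left(\frac{l}{4} + \frac{M}{4 l}\right) = \frac{3}{2} + \frac{l}{4} + \frac{M}{4 l}$)
$P{\left(c \right)} = -1 + c$ ($P{\left(c \right)} = -4 + \left(c + 3\right) = -4 + \left(3 + c\right) = -1 + c$)
$- P^{2}{\left(\frac{g{\left(1,-4 \right)} - 2}{3 + 4} \right)} = - \left(-1 + \frac{\frac{-4 + 1 \left(6 + 1\right)}{4 \cdot 1} - 2}{3 + 4}\right)^{2} = - \left(-1 + \frac{\frac{1}{4} \cdot 1 \left(-4 + 1 \cdot 7\right) - 2}{7}\right)^{2} = - \left(-1 + \left(\frac{1}{4} \cdot 1 \left(-4 + 7\right) - 2\right) \frac{1}{7}\right)^{2} = - \left(-1 + \left(\frac{1}{4} \cdot 1 \cdot 3 - 2\right) \frac{1}{7}\right)^{2} = - \left(-1 + \left(\frac{3}{4} - 2\right) \frac{1}{7}\right)^{2} = - \left(-1 - \frac{5}{28}\right)^{2} = - \left(- \frac{33}{28}\right)^{2} = \left(-1\right) \frac{1089}{784} = - \frac{1089}{784}$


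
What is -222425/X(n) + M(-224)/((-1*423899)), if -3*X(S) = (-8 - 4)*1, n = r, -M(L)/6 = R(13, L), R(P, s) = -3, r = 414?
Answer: -94285735147/1695596 ≈ -55606.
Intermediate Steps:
M(L) = 18 (M(L) = -6*(-3) = 18)
n = 414
X(S) = 4 (X(S) = -(-8 - 4)/3 = -(-4) = -⅓*(-12) = 4)
-222425/X(n) + M(-224)/((-1*423899)) = -222425/4 + 18/((-1*423899)) = -222425*¼ + 18/(-423899) = -222425/4 + 18*(-1/423899) = -222425/4 - 18/423899 = -94285735147/1695596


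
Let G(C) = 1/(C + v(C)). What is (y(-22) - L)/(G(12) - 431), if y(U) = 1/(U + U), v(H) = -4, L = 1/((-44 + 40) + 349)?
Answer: 778/13081365 ≈ 5.9474e-5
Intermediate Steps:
L = 1/345 (L = 1/(-4 + 349) = 1/345 ≈ 0.0028986)
G(C) = 1/(-4 + C) (G(C) = 1/(C - 4) = 1/(-4 + C))
y(U) = 1/(2*U)
(y(-22) - L)/(G(12) - 431) = ((½)/(-22) - 1*1/345)/(1/(-4 + 12) - 431) = ((½)*(-1/22) - 1/345)/(1/8 - 431) = (-1/44 - 1/345)/(⅛ - 431) = -389/(15180*(-3447/8)) = -389/15180*(-8/3447) = 778/13081365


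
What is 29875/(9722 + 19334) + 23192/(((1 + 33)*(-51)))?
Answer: -311031751/25191552 ≈ -12.347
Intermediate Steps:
29875/(9722 + 19334) + 23192/(((1 + 33)*(-51))) = 29875/29056 + 23192/((34*(-51))) = 29875*(1/29056) + 23192/(-1734) = 29875/29056 + 23192*(-1/1734) = 29875/29056 - 11596/867 = -311031751/25191552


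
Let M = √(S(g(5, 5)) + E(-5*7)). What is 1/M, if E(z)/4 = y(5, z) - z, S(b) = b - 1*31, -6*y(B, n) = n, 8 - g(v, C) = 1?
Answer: √1254/418 ≈ 0.084717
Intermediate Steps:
g(v, C) = 7 (g(v, C) = 8 - 1*1 = 8 - 1 = 7)
y(B, n) = -n/6
S(b) = -31 + b (S(b) = b - 31 = -31 + b)
E(z) = -14*z/3 (E(z) = 4*(-z/6 - z) = 4*(-7*z/6) = -14*z/3)
M = √1254/3 (M = √((-31 + 7) - (-70)*7/3) = √(-24 - 14/3*(-35)) = √(-24 + 490/3) = √(418/3) = √1254/3 ≈ 11.804)
1/M = 1/(√1254/3) = √1254/418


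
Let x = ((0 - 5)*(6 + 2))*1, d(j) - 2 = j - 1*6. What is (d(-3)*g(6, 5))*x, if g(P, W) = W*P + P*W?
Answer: 16800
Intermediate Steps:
d(j) = -4 + j (d(j) = 2 + (j - 1*6) = 2 + (j - 6) = 2 + (-6 + j) = -4 + j)
g(P, W) = 2*P*W (g(P, W) = P*W + P*W = 2*P*W)
x = -40 (x = -5*8*1 = -40*1 = -40)
(d(-3)*g(6, 5))*x = ((-4 - 3)*(2*6*5))*(-40) = -7*60*(-40) = -420*(-40) = 16800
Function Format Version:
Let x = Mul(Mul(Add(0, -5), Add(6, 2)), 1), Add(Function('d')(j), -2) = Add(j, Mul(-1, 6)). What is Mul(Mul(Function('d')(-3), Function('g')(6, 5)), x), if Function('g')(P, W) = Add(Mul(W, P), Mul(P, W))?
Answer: 16800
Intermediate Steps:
Function('d')(j) = Add(-4, j) (Function('d')(j) = Add(2, Add(j, Mul(-1, 6))) = Add(2, Add(j, -6)) = Add(2, Add(-6, j)) = Add(-4, j))
Function('g')(P, W) = Mul(2, P, W) (Function('g')(P, W) = Add(Mul(P, W), Mul(P, W)) = Mul(2, P, W))
x = -40 (x = Mul(Mul(-5, 8), 1) = Mul(-40, 1) = -40)
Mul(Mul(Function('d')(-3), Function('g')(6, 5)), x) = Mul(Mul(Add(-4, -3), Mul(2, 6, 5)), -40) = Mul(Mul(-7, 60), -40) = Mul(-420, -40) = 16800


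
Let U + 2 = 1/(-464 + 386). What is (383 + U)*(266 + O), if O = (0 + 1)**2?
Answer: 2644813/26 ≈ 1.0172e+5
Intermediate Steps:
O = 1 (O = 1**2 = 1)
U = -157/78 (U = -2 + 1/(-464 + 386) = -2 + 1/(-78) = -2 - 1/78 = -157/78 ≈ -2.0128)
(383 + U)*(266 + O) = (383 - 157/78)*(266 + 1) = (29717/78)*267 = 2644813/26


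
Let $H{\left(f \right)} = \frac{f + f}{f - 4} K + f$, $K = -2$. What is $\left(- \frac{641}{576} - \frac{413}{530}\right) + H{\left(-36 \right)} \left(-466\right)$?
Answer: $\frac{563293739}{30528} \approx 18452.0$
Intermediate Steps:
$H{\left(f \right)} = f - \frac{4 f}{-4 + f}$ ($H{\left(f \right)} = \frac{f + f}{f - 4} \left(-2\right) + f = \frac{2 f}{-4 + f} \left(-2\right) + f = - \frac{4 f}{-4 + f} + f = f - \frac{4 f}{-4 + f}$)
$\left(- \frac{641}{576} - \frac{413}{530}\right) + H{\left(-36 \right)} \left(-466\right) = \left(- \frac{641}{576} - \frac{413}{530}\right) + - \frac{36 \left(-8 - 36\right)}{-4 - 36} \left(-466\right) = \left(\left(-641\right) \frac{1}{576} - \frac{413}{530}\right) + \left(-36\right) \frac{1}{-40} \left(-44\right) \left(-466\right) = \left(- \frac{641}{576} - \frac{413}{530}\right) + \left(-36\right) \left(- \frac{1}{40}\right) \left(-44\right) \left(-466\right) = - \frac{288809}{152640} - - \frac{92268}{5} = - \frac{288809}{152640} + \frac{92268}{5} = \frac{563293739}{30528}$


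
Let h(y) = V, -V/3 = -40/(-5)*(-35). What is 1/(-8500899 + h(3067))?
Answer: -1/8500059 ≈ -1.1765e-7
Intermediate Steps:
V = 840 (V = -3*(-40/(-5))*(-35) = -3*(-40*(-⅕))*(-35) = -24*(-35) = -3*(-280) = 840)
h(y) = 840
1/(-8500899 + h(3067)) = 1/(-8500899 + 840) = 1/(-8500059) = -1/8500059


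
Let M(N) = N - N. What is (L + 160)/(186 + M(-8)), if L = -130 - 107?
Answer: -77/186 ≈ -0.41398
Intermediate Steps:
M(N) = 0
L = -237
(L + 160)/(186 + M(-8)) = (-237 + 160)/(186 + 0) = -77/186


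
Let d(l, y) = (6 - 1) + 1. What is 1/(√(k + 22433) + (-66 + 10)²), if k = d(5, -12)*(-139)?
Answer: 3136/9812897 - √21599/9812897 ≈ 0.00030460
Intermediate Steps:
d(l, y) = 6 (d(l, y) = 5 + 1 = 6)
k = -834 (k = 6*(-139) = -834)
1/(√(k + 22433) + (-66 + 10)²) = 1/(√(-834 + 22433) + (-66 + 10)²) = 1/(√21599 + (-56)²) = 1/(√21599 + 3136) = 1/(3136 + √21599)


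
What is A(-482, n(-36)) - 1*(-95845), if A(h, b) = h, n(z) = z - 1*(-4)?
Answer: 95363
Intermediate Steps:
n(z) = 4 + z (n(z) = z + 4 = 4 + z)
A(-482, n(-36)) - 1*(-95845) = -482 - 1*(-95845) = -482 + 95845 = 95363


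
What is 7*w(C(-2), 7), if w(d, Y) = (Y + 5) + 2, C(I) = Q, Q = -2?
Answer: 98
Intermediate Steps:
C(I) = -2
w(d, Y) = 7 + Y (w(d, Y) = (5 + Y) + 2 = 7 + Y)
7*w(C(-2), 7) = 7*(7 + 7) = 7*14 = 98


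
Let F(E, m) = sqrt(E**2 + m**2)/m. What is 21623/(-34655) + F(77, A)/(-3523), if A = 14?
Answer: -21623/34655 - 5*sqrt(5)/7046 ≈ -0.62554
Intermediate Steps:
F(E, m) = sqrt(E**2 + m**2)/m
21623/(-34655) + F(77, A)/(-3523) = 21623/(-34655) + (sqrt(77**2 + 14**2)/14)/(-3523) = 21623*(-1/34655) + (sqrt(5929 + 196)/14)*(-1/3523) = -21623/34655 + (sqrt(6125)/14)*(-1/3523) = -21623/34655 + ((35*sqrt(5))/14)*(-1/3523) = -21623/34655 + (5*sqrt(5)/2)*(-1/3523) = -21623/34655 - 5*sqrt(5)/7046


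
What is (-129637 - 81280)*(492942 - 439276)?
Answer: -11319071722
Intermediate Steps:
(-129637 - 81280)*(492942 - 439276) = -210917*53666 = -11319071722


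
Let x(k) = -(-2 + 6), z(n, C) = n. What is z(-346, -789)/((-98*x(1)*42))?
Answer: -173/8232 ≈ -0.021016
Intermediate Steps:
x(k) = -4 (x(k) = -1*4 = -4)
z(-346, -789)/((-98*x(1)*42)) = -346/(-98*(-4)*42) = -346/(392*42) = -346/16464 = -346*1/16464 = -173/8232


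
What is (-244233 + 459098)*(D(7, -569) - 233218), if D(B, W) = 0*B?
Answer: -50110385570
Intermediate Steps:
D(B, W) = 0
(-244233 + 459098)*(D(7, -569) - 233218) = (-244233 + 459098)*(0 - 233218) = 214865*(-233218) = -50110385570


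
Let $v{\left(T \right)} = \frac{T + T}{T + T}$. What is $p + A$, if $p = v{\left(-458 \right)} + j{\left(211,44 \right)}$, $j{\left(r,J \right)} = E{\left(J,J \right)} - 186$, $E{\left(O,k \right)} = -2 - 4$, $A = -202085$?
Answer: $-202276$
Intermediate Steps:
$E{\left(O,k \right)} = -6$ ($E{\left(O,k \right)} = -2 - 4 = -6$)
$v{\left(T \right)} = 1$ ($v{\left(T \right)} = \frac{2 T}{2 T} = 2 T \frac{1}{2 T} = 1$)
$j{\left(r,J \right)} = -192$ ($j{\left(r,J \right)} = -6 - 186 = -192$)
$p = -191$ ($p = 1 - 192 = -191$)
$p + A = -191 - 202085 = -202276$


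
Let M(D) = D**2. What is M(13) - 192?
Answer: -23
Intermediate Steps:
M(13) - 192 = 13**2 - 192 = 169 - 192 = -23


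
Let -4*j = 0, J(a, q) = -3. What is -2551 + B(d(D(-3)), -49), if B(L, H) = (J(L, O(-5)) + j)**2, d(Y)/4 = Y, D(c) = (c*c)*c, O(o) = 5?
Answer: -2542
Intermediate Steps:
D(c) = c**3 (D(c) = c**2*c = c**3)
d(Y) = 4*Y
j = 0 (j = -1/4*0 = 0)
B(L, H) = 9 (B(L, H) = (-3 + 0)**2 = (-3)**2 = 9)
-2551 + B(d(D(-3)), -49) = -2551 + 9 = -2542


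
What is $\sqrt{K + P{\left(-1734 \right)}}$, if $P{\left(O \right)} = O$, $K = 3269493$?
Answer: $\sqrt{3267759} \approx 1807.7$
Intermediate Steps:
$\sqrt{K + P{\left(-1734 \right)}} = \sqrt{3269493 - 1734} = \sqrt{3267759}$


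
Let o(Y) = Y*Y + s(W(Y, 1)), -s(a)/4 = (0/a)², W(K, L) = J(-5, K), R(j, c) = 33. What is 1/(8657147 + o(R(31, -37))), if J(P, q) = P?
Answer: 1/8658236 ≈ 1.1550e-7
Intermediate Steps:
W(K, L) = -5
s(a) = 0 (s(a) = -4*(0/a)² = -4*0² = -4*0 = 0)
o(Y) = Y² (o(Y) = Y*Y + 0 = Y² + 0 = Y²)
1/(8657147 + o(R(31, -37))) = 1/(8657147 + 33²) = 1/(8657147 + 1089) = 1/8658236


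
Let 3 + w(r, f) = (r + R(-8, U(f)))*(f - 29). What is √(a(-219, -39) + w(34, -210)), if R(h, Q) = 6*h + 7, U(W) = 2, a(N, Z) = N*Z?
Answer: √10211 ≈ 101.05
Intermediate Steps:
R(h, Q) = 7 + 6*h
w(r, f) = -3 + (-41 + r)*(-29 + f) (w(r, f) = -3 + (r + (7 + 6*(-8)))*(f - 29) = -3 + (r + (7 - 48))*(-29 + f) = -3 + (r - 41)*(-29 + f) = -3 + (-41 + r)*(-29 + f))
√(a(-219, -39) + w(34, -210)) = √(-219*(-39) + (1186 - 41*(-210) - 29*34 - 210*34)) = √(8541 + (1186 + 8610 - 986 - 7140)) = √(8541 + 1670) = √10211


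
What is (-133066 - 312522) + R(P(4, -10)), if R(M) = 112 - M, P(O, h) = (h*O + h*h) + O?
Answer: -445540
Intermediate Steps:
P(O, h) = O + h² + O*h (P(O, h) = (O*h + h²) + O = (h² + O*h) + O = O + h² + O*h)
(-133066 - 312522) + R(P(4, -10)) = (-133066 - 312522) + (112 - (4 + (-10)² + 4*(-10))) = -445588 + (112 - (4 + 100 - 40)) = -445588 + (112 - 1*64) = -445588 + (112 - 64) = -445588 + 48 = -445540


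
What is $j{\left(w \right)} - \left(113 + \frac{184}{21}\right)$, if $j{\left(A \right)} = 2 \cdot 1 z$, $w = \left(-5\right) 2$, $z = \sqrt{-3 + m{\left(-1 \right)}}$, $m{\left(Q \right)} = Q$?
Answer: $- \frac{2557}{21} + 4 i \approx -121.76 + 4.0 i$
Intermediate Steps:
$z = 2 i$ ($z = \sqrt{-3 - 1} = \sqrt{-4} = 2 i \approx 2.0 i$)
$w = -10$
$j{\left(A \right)} = 4 i$ ($j{\left(A \right)} = 2 \cdot 1 \cdot 2 i = 2 \cdot 2 i = 4 i$)
$j{\left(w \right)} - \left(113 + \frac{184}{21}\right) = 4 i - \left(113 + \frac{184}{21}\right) = 4 i - \frac{2557}{21} = - \frac{2557}{21} + 4 i$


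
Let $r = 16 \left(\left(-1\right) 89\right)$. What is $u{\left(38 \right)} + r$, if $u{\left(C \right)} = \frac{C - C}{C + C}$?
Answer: $-1424$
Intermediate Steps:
$u{\left(C \right)} = 0$ ($u{\left(C \right)} = \frac{0}{2 C} = 0 \frac{1}{2 C} = 0$)
$r = -1424$ ($r = 16 \left(-89\right) = -1424$)
$u{\left(38 \right)} + r = 0 - 1424 = -1424$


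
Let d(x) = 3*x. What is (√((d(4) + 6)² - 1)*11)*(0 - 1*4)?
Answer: -44*√323 ≈ -790.78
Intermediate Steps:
(√((d(4) + 6)² - 1)*11)*(0 - 1*4) = (√((3*4 + 6)² - 1)*11)*(0 - 1*4) = (√((12 + 6)² - 1)*11)*(0 - 4) = (√(18² - 1)*11)*(-4) = (√(324 - 1)*11)*(-4) = (√323*11)*(-4) = (11*√323)*(-4) = -44*√323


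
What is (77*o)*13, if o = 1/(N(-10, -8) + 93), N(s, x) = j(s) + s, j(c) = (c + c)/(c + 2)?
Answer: 2002/171 ≈ 11.708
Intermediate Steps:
j(c) = 2*c/(2 + c) (j(c) = (2*c)/(2 + c) = 2*c/(2 + c))
N(s, x) = s + 2*s/(2 + s) (N(s, x) = 2*s/(2 + s) + s = s + 2*s/(2 + s))
o = 2/171 (o = 1/(-10*(4 - 10)/(2 - 10) + 93) = 1/(-10*(-6)/(-8) + 93) = 1/(-10*(-1/8)*(-6) + 93) = 1/(-15/2 + 93) = 1/(171/2) = 2/171 ≈ 0.011696)
(77*o)*13 = (77*(2/171))*13 = (154/171)*13 = 2002/171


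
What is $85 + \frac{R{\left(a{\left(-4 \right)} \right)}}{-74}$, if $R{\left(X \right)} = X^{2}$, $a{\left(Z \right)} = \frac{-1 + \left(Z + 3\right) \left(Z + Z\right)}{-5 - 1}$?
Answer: $\frac{226391}{2664} \approx 84.982$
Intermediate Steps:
$a{\left(Z \right)} = \frac{1}{6} - \frac{Z \left(3 + Z\right)}{3}$ ($a{\left(Z \right)} = \frac{-1 + \left(3 + Z\right) 2 Z}{-6} = \left(-1 + 2 Z \left(3 + Z\right)\right) \left(- \frac{1}{6}\right) = \frac{1}{6} - \frac{Z \left(3 + Z\right)}{3}$)
$85 + \frac{R{\left(a{\left(-4 \right)} \right)}}{-74} = 85 + \frac{\left(\frac{1}{6} - -4 - \frac{\left(-4\right)^{2}}{3}\right)^{2}}{-74} = 85 + \left(\frac{1}{6} + 4 - \frac{16}{3}\right)^{2} \left(- \frac{1}{74}\right) = 85 + \left(- \frac{7}{6}\right)^{2} \left(- \frac{1}{74}\right) = 85 + \frac{49}{36} \left(- \frac{1}{74}\right) = 85 - \frac{49}{2664} = \frac{226391}{2664}$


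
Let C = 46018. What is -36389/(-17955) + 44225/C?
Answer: 2651567/887490 ≈ 2.9877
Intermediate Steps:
-36389/(-17955) + 44225/C = -36389/(-17955) + 44225/46018 = -36389*(-1/17955) + 44225*(1/46018) = 36389/17955 + 44225/46018 = 2651567/887490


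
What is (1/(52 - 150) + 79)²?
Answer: 59923081/9604 ≈ 6239.4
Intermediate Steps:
(1/(52 - 150) + 79)² = (1/(-98) + 79)² = (-1/98 + 79)² = (7741/98)² = 59923081/9604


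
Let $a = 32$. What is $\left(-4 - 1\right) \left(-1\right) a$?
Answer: $160$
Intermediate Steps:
$\left(-4 - 1\right) \left(-1\right) a = \left(-4 - 1\right) \left(-1\right) 32 = \left(-5\right) \left(-1\right) 32 = 5 \cdot 32 = 160$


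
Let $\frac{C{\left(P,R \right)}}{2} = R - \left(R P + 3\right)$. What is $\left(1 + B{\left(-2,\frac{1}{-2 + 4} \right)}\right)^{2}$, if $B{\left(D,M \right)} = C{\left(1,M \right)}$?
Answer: $25$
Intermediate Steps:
$C{\left(P,R \right)} = -6 + 2 R - 2 P R$ ($C{\left(P,R \right)} = 2 \left(R - \left(R P + 3\right)\right) = 2 \left(R - \left(P R + 3\right)\right) = 2 \left(R - \left(3 + P R\right)\right) = 2 \left(-3 + R - P R\right) = -6 + 2 R - 2 P R$)
$B{\left(D,M \right)} = -6$ ($B{\left(D,M \right)} = -6 + 2 M - 2 M = -6$)
$\left(1 + B{\left(-2,\frac{1}{-2 + 4} \right)}\right)^{2} = \left(1 - 6\right)^{2} = \left(-5\right)^{2} = 25$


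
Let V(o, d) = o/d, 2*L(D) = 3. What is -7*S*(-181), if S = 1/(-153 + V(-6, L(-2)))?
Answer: -1267/157 ≈ -8.0701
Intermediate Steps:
L(D) = 3/2 (L(D) = (1/2)*3 = 3/2)
S = -1/157 (S = 1/(-153 - 6/3/2) = 1/(-153 - 6*2/3) = 1/(-153 - 4) = 1/(-157) = -1/157 ≈ -0.0063694)
-7*S*(-181) = -7*(-1/157)*(-181) = (7/157)*(-181) = -1267/157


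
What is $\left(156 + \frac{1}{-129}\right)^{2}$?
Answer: $\frac{404935129}{16641} \approx 24334.0$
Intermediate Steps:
$\left(156 + \frac{1}{-129}\right)^{2} = \left(156 - \frac{1}{129}\right)^{2} = \left(\frac{20123}{129}\right)^{2} = \frac{404935129}{16641}$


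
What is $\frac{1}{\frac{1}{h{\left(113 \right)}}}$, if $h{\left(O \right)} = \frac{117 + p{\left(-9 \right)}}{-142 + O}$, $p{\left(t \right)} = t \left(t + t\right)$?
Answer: $- \frac{279}{29} \approx -9.6207$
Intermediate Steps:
$p{\left(t \right)} = 2 t^{2}$ ($p{\left(t \right)} = t 2 t = 2 t^{2}$)
$h{\left(O \right)} = \frac{279}{-142 + O}$ ($h{\left(O \right)} = \frac{117 + 2 \left(-9\right)^{2}}{-142 + O} = \frac{117 + 2 \cdot 81}{-142 + O} = \frac{117 + 162}{-142 + O} = \frac{279}{-142 + O}$)
$\frac{1}{\frac{1}{h{\left(113 \right)}}} = \frac{1}{\frac{1}{279 \frac{1}{-142 + 113}}} = \frac{1}{\frac{1}{279 \frac{1}{-29}}} = \frac{1}{\frac{1}{279 \left(- \frac{1}{29}\right)}} = \frac{1}{\frac{1}{- \frac{279}{29}}} = \frac{1}{- \frac{29}{279}} = - \frac{279}{29}$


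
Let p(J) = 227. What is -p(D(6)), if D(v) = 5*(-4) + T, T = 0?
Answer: -227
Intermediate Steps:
D(v) = -20 (D(v) = 5*(-4) + 0 = -20 + 0 = -20)
-p(D(6)) = -1*227 = -227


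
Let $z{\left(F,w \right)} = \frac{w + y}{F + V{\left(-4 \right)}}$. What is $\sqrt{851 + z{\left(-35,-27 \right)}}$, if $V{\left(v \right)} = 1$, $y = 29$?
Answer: $\frac{\sqrt{245922}}{17} \approx 29.171$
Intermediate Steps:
$z{\left(F,w \right)} = \frac{29 + w}{1 + F}$ ($z{\left(F,w \right)} = \frac{w + 29}{F + 1} = \frac{29 + w}{1 + F}$)
$\sqrt{851 + z{\left(-35,-27 \right)}} = \sqrt{851 + \frac{29 - 27}{1 - 35}} = \sqrt{851 + \frac{1}{-34} \cdot 2} = \sqrt{851 - \frac{1}{17}} = \sqrt{\frac{14466}{17}} = \frac{\sqrt{245922}}{17}$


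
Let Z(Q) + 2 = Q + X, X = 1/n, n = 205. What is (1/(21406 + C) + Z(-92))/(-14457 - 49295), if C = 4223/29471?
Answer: 6078021975113/4122408072826420 ≈ 0.0014744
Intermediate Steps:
C = 4223/29471 (C = 4223*(1/29471) = 4223/29471 ≈ 0.14329)
X = 1/205 ≈ 0.0048781
Z(Q) = -409/205 + Q (Z(Q) = -2 + (Q + 1/205) = -2 + (1/205 + Q) = -409/205 + Q)
(1/(21406 + C) + Z(-92))/(-14457 - 49295) = (1/(21406 + 4223/29471) + (-409/205 - 92))/(-14457 - 49295) = (1/(630860449/29471) - 19269/205)/(-63752) = (29471/630860449 - 19269/205)*(-1/63752) = -12156043950226/129326392045*(-1/63752) = 6078021975113/4122408072826420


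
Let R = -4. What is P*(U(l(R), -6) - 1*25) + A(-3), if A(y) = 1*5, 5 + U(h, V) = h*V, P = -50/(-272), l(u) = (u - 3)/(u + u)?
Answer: -805/544 ≈ -1.4798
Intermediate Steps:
l(u) = (-3 + u)/(2*u) (l(u) = (-3 + u)/((2*u)) = (-3 + u)*(1/(2*u)) = (-3 + u)/(2*u))
P = 25/136 (P = -50*(-1/272) = 25/136 ≈ 0.18382)
U(h, V) = -5 + V*h (U(h, V) = -5 + h*V = -5 + V*h)
A(y) = 5
P*(U(l(R), -6) - 1*25) + A(-3) = 25*((-5 - 3*(-3 - 4)/(-4)) - 1*25)/136 + 5 = 25*((-5 - 3*(-1)*(-7)/4) - 25)/136 + 5 = 25*((-5 - 6*7/8) - 25)/136 + 5 = 25*((-5 - 21/4) - 25)/136 + 5 = 25*(-41/4 - 25)/136 + 5 = (25/136)*(-141/4) + 5 = -3525/544 + 5 = -805/544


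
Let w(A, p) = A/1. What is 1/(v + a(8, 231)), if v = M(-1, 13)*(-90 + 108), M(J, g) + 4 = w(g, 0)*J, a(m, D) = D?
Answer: -1/75 ≈ -0.013333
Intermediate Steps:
w(A, p) = A (w(A, p) = A*1 = A)
M(J, g) = -4 + J*g (M(J, g) = -4 + g*J = -4 + J*g)
v = -306 (v = (-4 - 1*13)*(-90 + 108) = (-4 - 13)*18 = -17*18 = -306)
1/(v + a(8, 231)) = 1/(-306 + 231) = 1/(-75) = -1/75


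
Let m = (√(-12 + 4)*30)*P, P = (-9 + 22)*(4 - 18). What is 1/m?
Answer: I*√2/21840 ≈ 6.4753e-5*I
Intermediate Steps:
P = -182 (P = 13*(-14) = -182)
m = -10920*I*√2 (m = (√(-12 + 4)*30)*(-182) = (√(-8)*30)*(-182) = ((2*I*√2)*30)*(-182) = (60*I*√2)*(-182) = -10920*I*√2 ≈ -15443.0*I)
1/m = 1/(-10920*I*√2) = I*√2/21840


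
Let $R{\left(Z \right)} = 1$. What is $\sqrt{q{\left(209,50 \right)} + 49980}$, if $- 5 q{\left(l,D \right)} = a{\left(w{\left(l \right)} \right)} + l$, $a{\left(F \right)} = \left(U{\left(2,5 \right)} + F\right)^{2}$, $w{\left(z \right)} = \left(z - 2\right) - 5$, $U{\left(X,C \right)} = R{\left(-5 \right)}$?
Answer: $\frac{\sqrt{1042410}}{5} \approx 204.2$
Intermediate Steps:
$U{\left(X,C \right)} = 1$
$w{\left(z \right)} = -7 + z$ ($w{\left(z \right)} = \left(-2 + z\right) - 5 = -7 + z$)
$a{\left(F \right)} = \left(1 + F\right)^{2}$
$q{\left(l,D \right)} = - \frac{l}{5} - \frac{\left(-6 + l\right)^{2}}{5}$ ($q{\left(l,D \right)} = - \frac{\left(1 + \left(-7 + l\right)\right)^{2} + l}{5} = - \frac{\left(-6 + l\right)^{2} + l}{5} = - \frac{l + \left(-6 + l\right)^{2}}{5} = - \frac{l}{5} - \frac{\left(-6 + l\right)^{2}}{5}$)
$\sqrt{q{\left(209,50 \right)} + 49980} = \sqrt{\left(\left(- \frac{1}{5}\right) 209 - \frac{\left(-6 + 209\right)^{2}}{5}\right) + 49980} = \sqrt{\left(- \frac{209}{5} - \frac{203^{2}}{5}\right) + 49980} = \sqrt{\left(- \frac{209}{5} - \frac{41209}{5}\right) + 49980} = \sqrt{- \frac{41418}{5} + 49980} = \sqrt{\frac{208482}{5}} = \frac{\sqrt{1042410}}{5}$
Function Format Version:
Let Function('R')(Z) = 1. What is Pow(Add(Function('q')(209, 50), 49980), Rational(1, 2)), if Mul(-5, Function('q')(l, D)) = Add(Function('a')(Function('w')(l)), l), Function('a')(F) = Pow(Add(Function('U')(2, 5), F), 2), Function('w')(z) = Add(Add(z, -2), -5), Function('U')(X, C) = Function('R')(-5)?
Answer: Mul(Rational(1, 5), Pow(1042410, Rational(1, 2))) ≈ 204.20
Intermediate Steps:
Function('U')(X, C) = 1
Function('w')(z) = Add(-7, z) (Function('w')(z) = Add(Add(-2, z), -5) = Add(-7, z))
Function('a')(F) = Pow(Add(1, F), 2)
Function('q')(l, D) = Add(Mul(Rational(-1, 5), l), Mul(Rational(-1, 5), Pow(Add(-6, l), 2))) (Function('q')(l, D) = Mul(Rational(-1, 5), Add(Pow(Add(1, Add(-7, l)), 2), l)) = Mul(Rational(-1, 5), Add(Pow(Add(-6, l), 2), l)) = Mul(Rational(-1, 5), Add(l, Pow(Add(-6, l), 2))) = Add(Mul(Rational(-1, 5), l), Mul(Rational(-1, 5), Pow(Add(-6, l), 2))))
Pow(Add(Function('q')(209, 50), 49980), Rational(1, 2)) = Pow(Add(Add(Mul(Rational(-1, 5), 209), Mul(Rational(-1, 5), Pow(Add(-6, 209), 2))), 49980), Rational(1, 2)) = Pow(Add(Add(Rational(-209, 5), Mul(Rational(-1, 5), Pow(203, 2))), 49980), Rational(1, 2)) = Pow(Add(Add(Rational(-209, 5), Mul(Rational(-1, 5), 41209)), 49980), Rational(1, 2)) = Pow(Add(Add(Rational(-209, 5), Rational(-41209, 5)), 49980), Rational(1, 2)) = Pow(Add(Rational(-41418, 5), 49980), Rational(1, 2)) = Pow(Rational(208482, 5), Rational(1, 2)) = Mul(Rational(1, 5), Pow(1042410, Rational(1, 2)))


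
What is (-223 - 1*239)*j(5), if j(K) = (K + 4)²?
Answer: -37422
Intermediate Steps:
j(K) = (4 + K)²
(-223 - 1*239)*j(5) = (-223 - 1*239)*(4 + 5)² = (-223 - 239)*9² = -462*81 = -37422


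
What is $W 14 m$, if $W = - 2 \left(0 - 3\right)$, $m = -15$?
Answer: $-1260$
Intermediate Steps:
$W = 6$ ($W = \left(-2\right) \left(-3\right) = 6$)
$W 14 m = 6 \cdot 14 \left(-15\right) = 84 \left(-15\right) = -1260$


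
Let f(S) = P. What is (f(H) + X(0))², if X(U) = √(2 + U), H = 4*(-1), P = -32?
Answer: (32 - √2)² ≈ 935.49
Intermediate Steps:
H = -4
f(S) = -32
(f(H) + X(0))² = (-32 + √(2 + 0))² = (-32 + √2)²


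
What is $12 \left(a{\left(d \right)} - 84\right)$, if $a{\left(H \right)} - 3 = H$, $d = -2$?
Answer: $-996$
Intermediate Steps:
$a{\left(H \right)} = 3 + H$
$12 \left(a{\left(d \right)} - 84\right) = 12 \left(\left(3 - 2\right) - 84\right) = 12 \left(1 - 84\right) = 12 \left(-83\right) = -996$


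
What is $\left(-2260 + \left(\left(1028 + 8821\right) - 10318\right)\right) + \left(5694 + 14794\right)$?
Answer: $17759$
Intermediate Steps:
$\left(-2260 + \left(\left(1028 + 8821\right) - 10318\right)\right) + \left(5694 + 14794\right) = \left(-2260 + \left(9849 - 10318\right)\right) + 20488 = \left(-2260 - 469\right) + 20488 = -2729 + 20488 = 17759$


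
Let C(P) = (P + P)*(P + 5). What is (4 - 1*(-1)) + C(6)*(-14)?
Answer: -1843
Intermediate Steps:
C(P) = 2*P*(5 + P) (C(P) = (2*P)*(5 + P) = 2*P*(5 + P))
(4 - 1*(-1)) + C(6)*(-14) = (4 - 1*(-1)) + (2*6*(5 + 6))*(-14) = (4 + 1) + (2*6*11)*(-14) = 5 + 132*(-14) = 5 - 1848 = -1843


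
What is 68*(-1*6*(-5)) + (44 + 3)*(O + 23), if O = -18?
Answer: 2275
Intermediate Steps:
68*(-1*6*(-5)) + (44 + 3)*(O + 23) = 68*(-1*6*(-5)) + (44 + 3)*(-18 + 23) = 68*(-6*(-5)) + 47*5 = 68*30 + 235 = 2040 + 235 = 2275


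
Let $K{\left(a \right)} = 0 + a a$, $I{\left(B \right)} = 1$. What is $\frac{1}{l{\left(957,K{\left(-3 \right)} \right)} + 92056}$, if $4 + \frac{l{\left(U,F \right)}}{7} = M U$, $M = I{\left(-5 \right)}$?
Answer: $\frac{1}{98727} \approx 1.0129 \cdot 10^{-5}$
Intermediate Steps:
$K{\left(a \right)} = a^{2}$ ($K{\left(a \right)} = 0 + a^{2} = a^{2}$)
$M = 1$
$l{\left(U,F \right)} = -28 + 7 U$ ($l{\left(U,F \right)} = -28 + 7 \cdot 1 U = -28 + 7 U$)
$\frac{1}{l{\left(957,K{\left(-3 \right)} \right)} + 92056} = \frac{1}{\left(-28 + 7 \cdot 957\right) + 92056} = \frac{1}{\left(-28 + 6699\right) + 92056} = \frac{1}{6671 + 92056} = \frac{1}{98727}$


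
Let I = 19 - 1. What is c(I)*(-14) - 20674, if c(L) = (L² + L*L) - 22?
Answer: -29438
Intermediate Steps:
I = 18
c(L) = -22 + 2*L² (c(L) = (L² + L²) - 22 = 2*L² - 22 = -22 + 2*L²)
c(I)*(-14) - 20674 = (-22 + 2*18²)*(-14) - 20674 = (-22 + 2*324)*(-14) - 20674 = (-22 + 648)*(-14) - 20674 = 626*(-14) - 20674 = -8764 - 20674 = -29438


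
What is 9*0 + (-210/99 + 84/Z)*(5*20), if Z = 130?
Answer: -63280/429 ≈ -147.51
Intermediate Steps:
9*0 + (-210/99 + 84/Z)*(5*20) = 9*0 + (-210/99 + 84/130)*(5*20) = 0 + (-210*1/99 + 84*(1/130))*100 = 0 + (-70/33 + 42/65)*100 = 0 - 3164/2145*100 = 0 - 63280/429 = -63280/429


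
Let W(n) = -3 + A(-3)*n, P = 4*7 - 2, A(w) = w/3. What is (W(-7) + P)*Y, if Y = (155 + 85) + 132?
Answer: 11160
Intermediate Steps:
A(w) = w/3 (A(w) = w*(1/3) = w/3)
P = 26 (P = 28 - 2 = 26)
W(n) = -3 - n (W(n) = -3 + ((1/3)*(-3))*n = -3 - n)
Y = 372 (Y = 240 + 132 = 372)
(W(-7) + P)*Y = ((-3 - 1*(-7)) + 26)*372 = ((-3 + 7) + 26)*372 = (4 + 26)*372 = 30*372 = 11160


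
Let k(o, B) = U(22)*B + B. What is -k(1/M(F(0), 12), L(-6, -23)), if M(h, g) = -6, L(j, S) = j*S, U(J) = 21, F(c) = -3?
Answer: -3036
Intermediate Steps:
L(j, S) = S*j
k(o, B) = 22*B (k(o, B) = 21*B + B = 22*B)
-k(1/M(F(0), 12), L(-6, -23)) = -22*(-23*(-6)) = -22*138 = -1*3036 = -3036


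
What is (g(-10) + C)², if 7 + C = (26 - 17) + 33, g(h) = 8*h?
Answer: 2025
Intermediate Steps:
C = 35 (C = -7 + ((26 - 17) + 33) = -7 + (9 + 33) = -7 + 42 = 35)
(g(-10) + C)² = (8*(-10) + 35)² = (-80 + 35)² = (-45)² = 2025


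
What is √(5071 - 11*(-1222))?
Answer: 33*√17 ≈ 136.06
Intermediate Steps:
√(5071 - 11*(-1222)) = √(5071 + 13442) = √18513 = 33*√17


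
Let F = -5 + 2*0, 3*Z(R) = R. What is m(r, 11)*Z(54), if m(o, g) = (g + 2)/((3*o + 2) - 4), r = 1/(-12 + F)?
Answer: -3978/37 ≈ -107.51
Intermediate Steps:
Z(R) = R/3
F = -5 (F = -5 + 0 = -5)
r = -1/17 (r = 1/(-12 - 5) = 1/(-17) = -1/17 ≈ -0.058824)
m(o, g) = (2 + g)/(-2 + 3*o) (m(o, g) = (2 + g)/((2 + 3*o) - 4) = (2 + g)/(-2 + 3*o))
m(r, 11)*Z(54) = ((2 + 11)/(-2 + 3*(-1/17)))*((⅓)*54) = (13/(-2 - 3/17))*18 = (13/(-37/17))*18 = -17/37*13*18 = -221/37*18 = -3978/37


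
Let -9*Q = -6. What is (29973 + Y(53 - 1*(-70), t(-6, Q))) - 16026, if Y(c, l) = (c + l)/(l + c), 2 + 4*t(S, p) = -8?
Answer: 13948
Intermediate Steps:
Q = ⅔ (Q = -⅑*(-6) = ⅔ ≈ 0.66667)
t(S, p) = -5/2 (t(S, p) = -½ + (¼)*(-8) = -½ - 2 = -5/2)
Y(c, l) = 1 (Y(c, l) = (c + l)/(c + l) = 1)
(29973 + Y(53 - 1*(-70), t(-6, Q))) - 16026 = (29973 + 1) - 16026 = 29974 - 16026 = 13948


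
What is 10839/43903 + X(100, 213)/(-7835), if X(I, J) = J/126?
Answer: 3563672617/14447160210 ≈ 0.24667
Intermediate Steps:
X(I, J) = J/126 (X(I, J) = J*(1/126) = J/126)
10839/43903 + X(100, 213)/(-7835) = 10839/43903 + ((1/126)*213)/(-7835) = 10839*(1/43903) + (71/42)*(-1/7835) = 10839/43903 - 71/329070 = 3563672617/14447160210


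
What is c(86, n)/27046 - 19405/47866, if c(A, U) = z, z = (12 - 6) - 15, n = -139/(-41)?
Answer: -131314606/323645959 ≈ -0.40574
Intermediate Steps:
n = 139/41 (n = -139*(-1/41) = 139/41 ≈ 3.3902)
z = -9 (z = 6 - 15 = -9)
c(A, U) = -9
c(86, n)/27046 - 19405/47866 = -9/27046 - 19405/47866 = -131314606/323645959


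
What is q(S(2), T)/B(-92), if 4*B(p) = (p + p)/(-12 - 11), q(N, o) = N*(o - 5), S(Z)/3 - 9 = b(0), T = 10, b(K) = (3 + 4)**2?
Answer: 435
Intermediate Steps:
b(K) = 49 (b(K) = 7**2 = 49)
S(Z) = 174 (S(Z) = 27 + 3*49 = 27 + 147 = 174)
q(N, o) = N*(-5 + o)
B(p) = -p/46 (B(p) = ((p + p)/(-12 - 11))/4 = ((2*p)/(-23))/4 = ((2*p)*(-1/23))/4 = (-2*p/23)/4 = -p/46)
q(S(2), T)/B(-92) = (174*(-5 + 10))/((-1/46*(-92))) = (174*5)/2 = 870*(1/2) = 435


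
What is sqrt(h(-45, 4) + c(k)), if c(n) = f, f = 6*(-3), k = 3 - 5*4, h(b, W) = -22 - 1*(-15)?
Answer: 5*I ≈ 5.0*I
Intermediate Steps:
h(b, W) = -7 (h(b, W) = -22 + 15 = -7)
k = -17 (k = 3 - 20 = -17)
f = -18
c(n) = -18
sqrt(h(-45, 4) + c(k)) = sqrt(-7 - 18) = sqrt(-25) = 5*I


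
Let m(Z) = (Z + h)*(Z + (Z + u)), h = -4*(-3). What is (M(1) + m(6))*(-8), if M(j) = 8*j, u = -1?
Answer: -1648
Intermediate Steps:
h = 12
m(Z) = (-1 + 2*Z)*(12 + Z) (m(Z) = (Z + 12)*(Z + (Z - 1)) = (12 + Z)*(Z + (-1 + Z)) = (12 + Z)*(-1 + 2*Z) = (-1 + 2*Z)*(12 + Z))
(M(1) + m(6))*(-8) = (8*1 + (-12 + 2*6² + 23*6))*(-8) = (8 + (-12 + 2*36 + 138))*(-8) = (8 + (-12 + 72 + 138))*(-8) = (8 + 198)*(-8) = 206*(-8) = -1648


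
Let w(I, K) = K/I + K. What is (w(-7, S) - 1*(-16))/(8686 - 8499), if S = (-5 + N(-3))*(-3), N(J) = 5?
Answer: 16/187 ≈ 0.085562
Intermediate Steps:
S = 0 (S = (-5 + 5)*(-3) = 0*(-3) = 0)
w(I, K) = K + K/I
(w(-7, S) - 1*(-16))/(8686 - 8499) = ((0 + 0/(-7)) - 1*(-16))/(8686 - 8499) = ((0 + 0*(-1/7)) + 16)/187 = ((0 + 0) + 16)*(1/187) = (0 + 16)*(1/187) = 16*(1/187) = 16/187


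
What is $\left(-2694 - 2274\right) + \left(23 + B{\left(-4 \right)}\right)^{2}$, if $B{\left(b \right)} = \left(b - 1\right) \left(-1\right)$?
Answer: $-4184$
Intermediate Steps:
$B{\left(b \right)} = 1 - b$ ($B{\left(b \right)} = \left(-1 + b\right) \left(-1\right) = 1 - b$)
$\left(-2694 - 2274\right) + \left(23 + B{\left(-4 \right)}\right)^{2} = \left(-2694 - 2274\right) + \left(23 + \left(1 - -4\right)\right)^{2} = -4968 + \left(23 + \left(1 + 4\right)\right)^{2} = -4968 + \left(23 + 5\right)^{2} = -4968 + 28^{2} = -4968 + 784 = -4184$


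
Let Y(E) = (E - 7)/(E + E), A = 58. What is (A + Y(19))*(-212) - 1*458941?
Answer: -8954775/19 ≈ -4.7130e+5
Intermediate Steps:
Y(E) = (-7 + E)/(2*E) (Y(E) = (-7 + E)/((2*E)) = (-7 + E)*(1/(2*E)) = (-7 + E)/(2*E))
(A + Y(19))*(-212) - 1*458941 = (58 + (1/2)*(-7 + 19)/19)*(-212) - 1*458941 = (58 + (1/2)*(1/19)*12)*(-212) - 458941 = (58 + 6/19)*(-212) - 458941 = (1108/19)*(-212) - 458941 = -234896/19 - 458941 = -8954775/19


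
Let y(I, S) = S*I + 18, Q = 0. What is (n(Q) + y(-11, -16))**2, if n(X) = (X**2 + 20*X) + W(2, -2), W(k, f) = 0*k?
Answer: 37636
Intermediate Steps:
W(k, f) = 0
y(I, S) = 18 + I*S (y(I, S) = I*S + 18 = 18 + I*S)
n(X) = X**2 + 20*X (n(X) = (X**2 + 20*X) + 0 = X**2 + 20*X)
(n(Q) + y(-11, -16))**2 = (0*(20 + 0) + (18 - 11*(-16)))**2 = (0*20 + (18 + 176))**2 = (0 + 194)**2 = 194**2 = 37636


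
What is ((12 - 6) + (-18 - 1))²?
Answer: 169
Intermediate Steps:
((12 - 6) + (-18 - 1))² = (6 - 19)² = (-13)² = 169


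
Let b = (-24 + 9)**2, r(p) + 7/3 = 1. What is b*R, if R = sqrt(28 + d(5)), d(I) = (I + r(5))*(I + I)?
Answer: 75*sqrt(582) ≈ 1809.4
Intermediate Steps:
r(p) = -4/3 (r(p) = -7/3 + 1 = -4/3)
d(I) = 2*I*(-4/3 + I) (d(I) = (I - 4/3)*(I + I) = (-4/3 + I)*(2*I) = 2*I*(-4/3 + I))
b = 225 (b = (-15)**2 = 225)
R = sqrt(582)/3 (R = sqrt(28 + (2/3)*5*(-4 + 3*5)) = sqrt(28 + (2/3)*5*(-4 + 15)) = sqrt(28 + (2/3)*5*11) = sqrt(28 + 110/3) = sqrt(194/3) = sqrt(582)/3 ≈ 8.0416)
b*R = 225*(sqrt(582)/3) = 75*sqrt(582)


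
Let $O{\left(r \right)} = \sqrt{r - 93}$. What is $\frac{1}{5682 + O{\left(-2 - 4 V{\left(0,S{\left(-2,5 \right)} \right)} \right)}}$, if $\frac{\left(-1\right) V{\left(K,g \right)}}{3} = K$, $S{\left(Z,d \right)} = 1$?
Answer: $\frac{5682}{32285219} - \frac{i \sqrt{95}}{32285219} \approx 0.00017599 - 3.019 \cdot 10^{-7} i$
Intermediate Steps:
$V{\left(K,g \right)} = - 3 K$
$O{\left(r \right)} = \sqrt{-93 + r}$
$\frac{1}{5682 + O{\left(-2 - 4 V{\left(0,S{\left(-2,5 \right)} \right)} \right)}} = \frac{1}{5682 + \sqrt{-93 - \left(2 + 4 \left(\left(-3\right) 0\right)\right)}} = \frac{1}{5682 + \sqrt{-93 - 2}} = \frac{1}{5682 + \sqrt{-95}} = \frac{1}{5682 + i \sqrt{95}}$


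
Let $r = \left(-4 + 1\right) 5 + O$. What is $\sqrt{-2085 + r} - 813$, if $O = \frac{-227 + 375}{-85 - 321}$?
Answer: $-813 + \frac{23 i \sqrt{163618}}{203} \approx -813.0 + 45.83 i$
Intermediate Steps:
$O = - \frac{74}{203}$ ($O = \frac{148}{-406} = 148 \left(- \frac{1}{406}\right) = - \frac{74}{203} \approx -0.36453$)
$r = - \frac{3119}{203}$ ($r = \left(-4 + 1\right) 5 - \frac{74}{203} = \left(-3\right) 5 - \frac{74}{203} = -15 - \frac{74}{203} = - \frac{3119}{203} \approx -15.365$)
$\sqrt{-2085 + r} - 813 = \sqrt{-2085 - \frac{3119}{203}} - 813 = \sqrt{- \frac{426374}{203}} - 813 = \frac{23 i \sqrt{163618}}{203} - 813 = -813 + \frac{23 i \sqrt{163618}}{203}$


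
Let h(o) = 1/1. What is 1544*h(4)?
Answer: 1544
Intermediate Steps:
h(o) = 1
1544*h(4) = 1544*1 = 1544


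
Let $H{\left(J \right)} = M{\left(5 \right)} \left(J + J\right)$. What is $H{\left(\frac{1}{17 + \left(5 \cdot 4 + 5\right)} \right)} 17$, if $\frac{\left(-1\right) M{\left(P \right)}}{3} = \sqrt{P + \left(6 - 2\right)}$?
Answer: $- \frac{51}{7} \approx -7.2857$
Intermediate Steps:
$M{\left(P \right)} = - 3 \sqrt{4 + P}$ ($M{\left(P \right)} = - 3 \sqrt{P + \left(6 - 2\right)} = - 3 \sqrt{P + 4} = - 3 \sqrt{4 + P}$)
$H{\left(J \right)} = - 18 J$ ($H{\left(J \right)} = - 3 \sqrt{4 + 5} \left(J + J\right) = - 3 \sqrt{9} \cdot 2 J = \left(-3\right) 3 \cdot 2 J = - 9 \cdot 2 J = - 18 J$)
$H{\left(\frac{1}{17 + \left(5 \cdot 4 + 5\right)} \right)} 17 = - \frac{18}{17 + \left(5 \cdot 4 + 5\right)} 17 = - \frac{18}{17 + \left(20 + 5\right)} 17 = - \frac{18}{17 + 25} \cdot 17 = - \frac{18}{42} \cdot 17 = \left(-18\right) \frac{1}{42} \cdot 17 = \left(- \frac{3}{7}\right) 17 = - \frac{51}{7}$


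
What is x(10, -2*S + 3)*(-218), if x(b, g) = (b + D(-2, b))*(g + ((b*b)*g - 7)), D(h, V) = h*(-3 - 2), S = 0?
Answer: -1290560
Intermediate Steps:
D(h, V) = -5*h (D(h, V) = h*(-5) = -5*h)
x(b, g) = (10 + b)*(-7 + g + g*b²) (x(b, g) = (b - 5*(-2))*(g + ((b*b)*g - 7)) = (b + 10)*(g + (b²*g - 7)) = (10 + b)*(g + (g*b² - 7)) = (10 + b)*(g + (-7 + g*b²)) = (10 + b)*(-7 + g + g*b²))
x(10, -2*S + 3)*(-218) = (-70 - 7*10 + 10*(-2*0 + 3) + 10*(-2*0 + 3) + (-2*0 + 3)*10³ + 10*(-2*0 + 3)*10²)*(-218) = (-70 - 70 + 10*(0 + 3) + 10*(0 + 3) + (0 + 3)*1000 + 10*(0 + 3)*100)*(-218) = (-70 - 70 + 10*3 + 10*3 + 3*1000 + 10*3*100)*(-218) = (-70 - 70 + 30 + 30 + 3000 + 3000)*(-218) = 5920*(-218) = -1290560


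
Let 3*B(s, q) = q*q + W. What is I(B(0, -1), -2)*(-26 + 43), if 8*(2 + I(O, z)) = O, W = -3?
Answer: -425/12 ≈ -35.417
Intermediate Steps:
B(s, q) = -1 + q²/3 (B(s, q) = (q*q - 3)/3 = (q² - 3)/3 = (-3 + q²)/3 = -1 + q²/3)
I(O, z) = -2 + O/8
I(B(0, -1), -2)*(-26 + 43) = (-2 + (-1 + (⅓)*(-1)²)/8)*(-26 + 43) = (-2 + (-1 + (⅓)*1)/8)*17 = (-2 + (-1 + ⅓)/8)*17 = (-2 + (⅛)*(-⅔))*17 = (-2 - 1/12)*17 = -25/12*17 = -425/12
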